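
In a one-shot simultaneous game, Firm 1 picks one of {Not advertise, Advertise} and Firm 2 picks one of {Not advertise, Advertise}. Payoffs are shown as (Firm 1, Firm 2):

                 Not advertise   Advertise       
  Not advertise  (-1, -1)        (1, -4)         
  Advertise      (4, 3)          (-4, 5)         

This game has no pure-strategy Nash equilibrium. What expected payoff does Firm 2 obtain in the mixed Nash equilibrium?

7/5

In a mixed equilibrium Firm 2 is indifferent between Not advertise and Advertise; this condition fixes p.
  Firm 2's payoff from Not advertise: p·(-1) + (1−p)·3 = -4p + 3
  Firm 2's payoff from Advertise: p·(-4) + (1−p)·5 = -9p + 5
  -4p + 3 = -9p + 5  ⇒  5p = 2  ⇒  p = 2/5.
At equilibrium Firm 2 is indifferent across columns, so Firm 2's payoff equals the payoff from Not advertise: (2/5)·(-1) + (3/5)·3 = 7/5.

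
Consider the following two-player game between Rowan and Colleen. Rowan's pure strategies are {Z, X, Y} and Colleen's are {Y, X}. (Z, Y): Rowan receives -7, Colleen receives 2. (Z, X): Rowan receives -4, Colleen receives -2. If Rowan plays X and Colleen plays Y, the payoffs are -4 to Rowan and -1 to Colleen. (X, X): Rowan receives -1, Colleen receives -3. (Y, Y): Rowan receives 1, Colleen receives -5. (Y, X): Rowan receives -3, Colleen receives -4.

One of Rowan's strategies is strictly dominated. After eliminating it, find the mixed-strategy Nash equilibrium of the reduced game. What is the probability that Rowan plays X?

p = 1/3

Rowan's strategy Z is strictly dominated by X: -4 > -7 and -1 > -4. Eliminate Z.
Colleen's indifference between Y and X determines Rowan's mixing probability p:
  Colleen's payoff to Y: p·(-1) + (1−p)·(-5) = 4p - 5
  Colleen's payoff to X: p·(-3) + (1−p)·(-4) = p - 4
  4p - 5 = p - 4  ⇒  3p = 1  ⇒  p = 1/3.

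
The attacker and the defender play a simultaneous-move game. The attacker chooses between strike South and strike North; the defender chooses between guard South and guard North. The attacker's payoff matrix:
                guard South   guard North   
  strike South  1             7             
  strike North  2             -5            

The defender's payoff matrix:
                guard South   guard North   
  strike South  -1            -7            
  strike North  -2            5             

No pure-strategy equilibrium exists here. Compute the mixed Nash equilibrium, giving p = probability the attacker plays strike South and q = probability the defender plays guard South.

p = 7/13, q = 12/13

For the defender to be willing to mix, the defender must be indifferent between guard South and guard North, which pins down the attacker's mix.
  the defender's payoff from guard South: p·(-1) + (1−p)·(-2) = p - 2
  the defender's payoff from guard North: p·(-7) + (1−p)·5 = -12p + 5
  p - 2 = -12p + 5  ⇒  13p = 7  ⇒  p = 7/13.
For the attacker to be willing to mix, the attacker must be indifferent between strike South and strike North, which pins down the defender's mix.
  the attacker's payoff from strike South: q·1 + (1−q)·7 = -6q + 7
  the attacker's payoff from strike North: q·2 + (1−q)·(-5) = 7q - 5
  -6q + 7 = 7q - 5  ⇒  -13q = -12  ⇒  q = 12/13.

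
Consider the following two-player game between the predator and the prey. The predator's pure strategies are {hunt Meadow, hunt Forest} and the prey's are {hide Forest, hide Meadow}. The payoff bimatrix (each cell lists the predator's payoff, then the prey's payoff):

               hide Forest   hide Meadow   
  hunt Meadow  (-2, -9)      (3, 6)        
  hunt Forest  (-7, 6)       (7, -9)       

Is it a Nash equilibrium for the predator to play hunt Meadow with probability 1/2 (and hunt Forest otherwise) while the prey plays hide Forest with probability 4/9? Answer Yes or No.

Check the prey's indifference given the predator's mix p = 1/2:
  payoff from hide Forest = -3/2; payoff from hide Meadow = -3/2 — equal.
Check the predator's indifference given the prey's mix q = 4/9:
  payoff from hunt Meadow = 7/9; payoff from hunt Forest = 7/9 — equal.
Both players are indifferent, so neither can profitably deviate.

Yes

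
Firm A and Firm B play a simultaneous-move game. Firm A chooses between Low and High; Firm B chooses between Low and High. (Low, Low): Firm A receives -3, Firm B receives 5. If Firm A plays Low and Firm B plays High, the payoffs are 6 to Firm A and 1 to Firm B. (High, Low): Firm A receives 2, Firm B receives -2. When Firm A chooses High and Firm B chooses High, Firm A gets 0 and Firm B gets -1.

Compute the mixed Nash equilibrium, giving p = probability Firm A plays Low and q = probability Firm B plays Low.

For Firm B to be willing to mix, Firm B must be indifferent between Low and High, which pins down Firm A's mix.
  Firm B's expected payoff from Low: p·5 + (1−p)·(-2) = 7p - 2
  Firm B's expected payoff from High: p·1 + (1−p)·(-1) = 2p - 1
  7p - 2 = 2p - 1  ⇒  5p = 1  ⇒  p = 1/5.
Firm A's indifference between Low and High determines Firm B's mixing probability q:
  Firm A's payoff from Low: q·(-3) + (1−q)·6 = -9q + 6
  Firm A's payoff from High: q·2 + (1−q)·0 = 2q
  -9q + 6 = 2q  ⇒  -11q = -6  ⇒  q = 6/11.

p = 1/5, q = 6/11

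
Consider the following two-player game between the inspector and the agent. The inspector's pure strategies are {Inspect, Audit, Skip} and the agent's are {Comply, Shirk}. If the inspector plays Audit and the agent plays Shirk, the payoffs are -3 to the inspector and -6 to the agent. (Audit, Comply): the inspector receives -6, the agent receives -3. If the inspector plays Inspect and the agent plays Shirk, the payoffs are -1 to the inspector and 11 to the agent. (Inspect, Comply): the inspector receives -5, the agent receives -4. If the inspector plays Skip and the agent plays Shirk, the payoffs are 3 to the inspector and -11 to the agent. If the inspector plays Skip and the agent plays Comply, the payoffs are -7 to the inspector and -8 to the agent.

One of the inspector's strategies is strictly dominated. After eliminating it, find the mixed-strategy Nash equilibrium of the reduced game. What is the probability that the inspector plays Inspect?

The inspector's strategy Audit is strictly dominated by Inspect: -5 > -6 and -1 > -3. Eliminate Audit.
For the agent to be willing to mix, the agent must be indifferent between Comply and Shirk, which pins down the inspector's mix.
  the agent's payoff to Comply: p·(-4) + (1−p)·(-8) = 4p - 8
  the agent's payoff to Shirk: p·11 + (1−p)·(-11) = 22p - 11
  4p - 8 = 22p - 11  ⇒  -18p = -3  ⇒  p = 1/6.

p = 1/6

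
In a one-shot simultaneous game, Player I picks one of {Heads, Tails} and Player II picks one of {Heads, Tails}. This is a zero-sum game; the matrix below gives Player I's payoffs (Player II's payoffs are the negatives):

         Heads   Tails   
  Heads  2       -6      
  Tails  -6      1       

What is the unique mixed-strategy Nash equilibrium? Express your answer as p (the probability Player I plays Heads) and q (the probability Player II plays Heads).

p = 7/15, q = 7/15

Set Player II's expected payoff from Heads equal to that from Tails:
  Player II's expected payoff from Heads: p·(-2) + (1−p)·6 = -8p + 6
  Player II's expected payoff from Tails: p·6 + (1−p)·(-1) = 7p - 1
  -8p + 6 = 7p - 1  ⇒  -15p = -7  ⇒  p = 7/15.
For Player I to be willing to mix, Player I must be indifferent between Heads and Tails, which pins down Player II's mix.
  Player I's payoff to Heads: q·2 + (1−q)·(-6) = 8q - 6
  Player I's payoff to Tails: q·(-6) + (1−q)·1 = -7q + 1
  8q - 6 = -7q + 1  ⇒  15q = 7  ⇒  q = 7/15.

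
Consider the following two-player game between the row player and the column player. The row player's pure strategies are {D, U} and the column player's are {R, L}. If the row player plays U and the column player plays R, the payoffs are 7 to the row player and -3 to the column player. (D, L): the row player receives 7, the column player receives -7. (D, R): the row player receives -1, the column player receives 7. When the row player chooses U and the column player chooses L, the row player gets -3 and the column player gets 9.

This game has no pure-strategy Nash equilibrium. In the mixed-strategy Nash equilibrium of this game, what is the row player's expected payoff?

23/9

For the row player to be willing to mix, the row player must be indifferent between D and U, which pins down the column player's mix.
  the row player's expected payoff from D: q·(-1) + (1−q)·7 = -8q + 7
  the row player's expected payoff from U: q·7 + (1−q)·(-3) = 10q - 3
  -8q + 7 = 10q - 3  ⇒  -18q = -10  ⇒  q = 5/9.
At equilibrium the row player is indifferent across rows, so the row player's payoff equals the payoff from D: (5/9)·(-1) + (4/9)·7 = 23/9.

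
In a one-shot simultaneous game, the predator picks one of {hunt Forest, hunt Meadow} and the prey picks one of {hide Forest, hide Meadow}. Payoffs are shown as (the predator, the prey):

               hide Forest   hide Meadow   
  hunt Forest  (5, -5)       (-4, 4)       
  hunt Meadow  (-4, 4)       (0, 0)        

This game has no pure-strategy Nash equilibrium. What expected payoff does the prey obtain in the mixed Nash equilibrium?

16/13

For the prey to be willing to mix, the prey must be indifferent between hide Forest and hide Meadow, which pins down the predator's mix.
  the prey's expected payoff from hide Forest: p·(-5) + (1−p)·4 = -9p + 4
  the prey's expected payoff from hide Meadow: p·4 + (1−p)·0 = 4p
  -9p + 4 = 4p  ⇒  -13p = -4  ⇒  p = 4/13.
At equilibrium the prey is indifferent across columns, so the prey's payoff equals the payoff from hide Forest: (4/13)·(-5) + (9/13)·4 = 16/13.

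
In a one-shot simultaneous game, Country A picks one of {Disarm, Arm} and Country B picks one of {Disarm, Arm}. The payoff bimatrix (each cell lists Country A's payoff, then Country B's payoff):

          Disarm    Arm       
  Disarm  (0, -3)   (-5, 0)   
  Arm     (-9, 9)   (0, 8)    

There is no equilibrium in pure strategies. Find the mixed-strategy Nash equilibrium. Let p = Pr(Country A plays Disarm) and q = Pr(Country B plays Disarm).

p = 1/4, q = 5/14

Country A's mix must leave Country B indifferent between Disarm and Arm.
  Country B's payoff from Disarm: p·(-3) + (1−p)·9 = -12p + 9
  Country B's payoff from Arm: p·0 + (1−p)·8 = -8p + 8
  -12p + 9 = -8p + 8  ⇒  -4p = -1  ⇒  p = 1/4.
In a mixed equilibrium Country A is indifferent between Disarm and Arm; this condition fixes q.
  Country A's payoff to Disarm: q·0 + (1−q)·(-5) = 5q - 5
  Country A's payoff to Arm: q·(-9) + (1−q)·0 = -9q
  5q - 5 = -9q  ⇒  14q = 5  ⇒  q = 5/14.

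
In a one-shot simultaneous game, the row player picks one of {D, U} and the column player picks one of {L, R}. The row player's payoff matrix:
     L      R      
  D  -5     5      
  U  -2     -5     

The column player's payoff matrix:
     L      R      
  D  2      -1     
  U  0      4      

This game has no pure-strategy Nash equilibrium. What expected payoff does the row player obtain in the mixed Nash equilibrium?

Set the row player's expected payoff from D equal to that from U:
  the row player's payoff from D: q·(-5) + (1−q)·5 = -10q + 5
  the row player's payoff from U: q·(-2) + (1−q)·(-5) = 3q - 5
  -10q + 5 = 3q - 5  ⇒  -13q = -10  ⇒  q = 10/13.
At equilibrium the row player is indifferent across rows, so the row player's payoff equals the payoff from D: (10/13)·(-5) + (3/13)·5 = -35/13.

-35/13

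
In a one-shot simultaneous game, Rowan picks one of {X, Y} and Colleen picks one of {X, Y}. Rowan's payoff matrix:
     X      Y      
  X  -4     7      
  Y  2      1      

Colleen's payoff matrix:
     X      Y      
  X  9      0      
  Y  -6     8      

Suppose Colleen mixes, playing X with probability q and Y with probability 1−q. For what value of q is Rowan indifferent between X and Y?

For Rowan to be willing to mix, Rowan must be indifferent between X and Y, which pins down Colleen's mix.
  Rowan's payoff from X: q·(-4) + (1−q)·7 = -11q + 7
  Rowan's payoff from Y: q·2 + (1−q)·1 = q + 1
  -11q + 7 = q + 1  ⇒  -12q = -6  ⇒  q = 1/2.

q = 1/2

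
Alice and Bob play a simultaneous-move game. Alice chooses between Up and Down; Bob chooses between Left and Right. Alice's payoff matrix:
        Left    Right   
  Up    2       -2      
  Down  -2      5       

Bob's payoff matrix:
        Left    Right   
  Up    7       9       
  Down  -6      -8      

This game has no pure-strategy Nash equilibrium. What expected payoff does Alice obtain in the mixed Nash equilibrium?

6/11

Set Alice's expected payoff from Up equal to that from Down:
  Alice's payoff to Up: q·2 + (1−q)·(-2) = 4q - 2
  Alice's payoff to Down: q·(-2) + (1−q)·5 = -7q + 5
  4q - 2 = -7q + 5  ⇒  11q = 7  ⇒  q = 7/11.
At equilibrium Alice is indifferent across rows, so Alice's payoff equals the payoff from Up: (7/11)·2 + (4/11)·(-2) = 6/11.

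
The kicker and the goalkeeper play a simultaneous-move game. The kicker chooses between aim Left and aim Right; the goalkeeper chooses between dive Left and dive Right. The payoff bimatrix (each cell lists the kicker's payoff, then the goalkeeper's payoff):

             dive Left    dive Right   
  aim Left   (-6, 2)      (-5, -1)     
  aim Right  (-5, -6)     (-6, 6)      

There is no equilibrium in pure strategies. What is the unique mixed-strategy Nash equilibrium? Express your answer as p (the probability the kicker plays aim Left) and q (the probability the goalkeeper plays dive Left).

p = 4/5, q = 1/2

For the goalkeeper to be willing to mix, the goalkeeper must be indifferent between dive Left and dive Right, which pins down the kicker's mix.
  the goalkeeper's expected payoff from dive Left: p·2 + (1−p)·(-6) = 8p - 6
  the goalkeeper's expected payoff from dive Right: p·(-1) + (1−p)·6 = -7p + 6
  8p - 6 = -7p + 6  ⇒  15p = 12  ⇒  p = 4/5.
In a mixed equilibrium the kicker is indifferent between aim Left and aim Right; this condition fixes q.
  the kicker's payoff to aim Left: q·(-6) + (1−q)·(-5) = -q - 5
  the kicker's payoff to aim Right: q·(-5) + (1−q)·(-6) = q - 6
  -q - 5 = q - 6  ⇒  -2q = -1  ⇒  q = 1/2.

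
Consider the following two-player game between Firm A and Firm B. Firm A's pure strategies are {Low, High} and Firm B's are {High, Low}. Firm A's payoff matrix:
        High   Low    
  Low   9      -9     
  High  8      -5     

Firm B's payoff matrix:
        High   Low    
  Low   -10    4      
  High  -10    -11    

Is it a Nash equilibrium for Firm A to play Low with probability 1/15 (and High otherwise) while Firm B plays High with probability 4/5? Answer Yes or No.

Yes

Check Firm B's indifference given Firm A's mix p = 1/15:
  payoff from High = -10; payoff from Low = -10 — equal.
Check Firm A's indifference given Firm B's mix q = 4/5:
  payoff from Low = 27/5; payoff from High = 27/5 — equal.
Both players are indifferent, so neither can profitably deviate.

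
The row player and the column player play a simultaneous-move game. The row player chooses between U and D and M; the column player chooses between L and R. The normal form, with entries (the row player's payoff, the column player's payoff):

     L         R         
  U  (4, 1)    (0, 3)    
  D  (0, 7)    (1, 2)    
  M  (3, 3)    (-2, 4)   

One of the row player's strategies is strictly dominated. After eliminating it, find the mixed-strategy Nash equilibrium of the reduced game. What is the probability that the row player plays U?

The row player's strategy M is strictly dominated by U: 4 > 3 and 0 > -2. Eliminate M.
The row player's mix must leave the column player indifferent between L and R.
  the column player's expected payoff from L: p·1 + (1−p)·7 = -6p + 7
  the column player's expected payoff from R: p·3 + (1−p)·2 = p + 2
  -6p + 7 = p + 2  ⇒  -7p = -5  ⇒  p = 5/7.

p = 5/7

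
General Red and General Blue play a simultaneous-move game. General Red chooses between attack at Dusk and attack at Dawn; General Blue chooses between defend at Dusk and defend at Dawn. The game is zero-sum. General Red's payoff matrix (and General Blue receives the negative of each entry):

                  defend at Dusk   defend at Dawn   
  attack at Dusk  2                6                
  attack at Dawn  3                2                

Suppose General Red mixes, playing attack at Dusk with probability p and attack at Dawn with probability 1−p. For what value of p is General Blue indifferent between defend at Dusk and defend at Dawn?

p = 1/5

In a mixed equilibrium General Blue is indifferent between defend at Dusk and defend at Dawn; this condition fixes p.
  General Blue's payoff to defend at Dusk: p·(-2) + (1−p)·(-3) = p - 3
  General Blue's payoff to defend at Dawn: p·(-6) + (1−p)·(-2) = -4p - 2
  p - 3 = -4p - 2  ⇒  5p = 1  ⇒  p = 1/5.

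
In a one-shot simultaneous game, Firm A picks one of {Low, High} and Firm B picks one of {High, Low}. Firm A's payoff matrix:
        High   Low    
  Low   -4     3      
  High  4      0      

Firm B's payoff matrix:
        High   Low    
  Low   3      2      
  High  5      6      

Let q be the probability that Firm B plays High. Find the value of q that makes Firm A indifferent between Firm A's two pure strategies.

Firm A's indifference between Low and High determines Firm B's mixing probability q:
  Firm A's payoff from Low: q·(-4) + (1−q)·3 = -7q + 3
  Firm A's payoff from High: q·4 + (1−q)·0 = 4q
  -7q + 3 = 4q  ⇒  -11q = -3  ⇒  q = 3/11.

q = 3/11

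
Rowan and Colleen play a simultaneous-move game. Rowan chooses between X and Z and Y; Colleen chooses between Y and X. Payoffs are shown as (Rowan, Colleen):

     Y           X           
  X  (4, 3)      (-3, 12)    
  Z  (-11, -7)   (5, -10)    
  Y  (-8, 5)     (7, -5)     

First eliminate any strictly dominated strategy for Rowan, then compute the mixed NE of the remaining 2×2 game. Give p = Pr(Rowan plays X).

Rowan's strategy Z is strictly dominated by Y: -8 > -11 and 7 > 5. Eliminate Z.
Set Colleen's expected payoff from Y equal to that from X:
  Colleen's expected payoff from Y: p·3 + (1−p)·5 = -2p + 5
  Colleen's expected payoff from X: p·12 + (1−p)·(-5) = 17p - 5
  -2p + 5 = 17p - 5  ⇒  -19p = -10  ⇒  p = 10/19.

p = 10/19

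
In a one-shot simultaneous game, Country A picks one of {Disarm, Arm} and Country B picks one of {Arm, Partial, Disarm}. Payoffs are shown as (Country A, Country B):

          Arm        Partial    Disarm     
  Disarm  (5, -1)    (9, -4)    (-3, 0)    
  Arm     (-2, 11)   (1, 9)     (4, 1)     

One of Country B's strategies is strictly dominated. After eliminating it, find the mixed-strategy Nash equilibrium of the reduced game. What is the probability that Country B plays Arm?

Country B's strategy Partial is strictly dominated by Arm: -1 > -4 and 11 > 9. Eliminate Partial.
Country A's indifference between Disarm and Arm determines Country B's mixing probability q:
  Country A's payoff from Disarm: q·5 + (1−q)·(-3) = 8q - 3
  Country A's payoff from Arm: q·(-2) + (1−q)·4 = -6q + 4
  8q - 3 = -6q + 4  ⇒  14q = 7  ⇒  q = 1/2.

q = 1/2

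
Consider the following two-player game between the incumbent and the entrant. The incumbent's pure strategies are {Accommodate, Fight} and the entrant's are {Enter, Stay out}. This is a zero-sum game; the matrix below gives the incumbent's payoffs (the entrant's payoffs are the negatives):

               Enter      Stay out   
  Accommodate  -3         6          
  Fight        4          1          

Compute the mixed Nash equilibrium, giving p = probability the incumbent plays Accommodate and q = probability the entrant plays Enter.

p = 1/4, q = 5/12

The entrant's indifference between Enter and Stay out determines the incumbent's mixing probability p:
  the entrant's payoff from Enter: p·3 + (1−p)·(-4) = 7p - 4
  the entrant's payoff from Stay out: p·(-6) + (1−p)·(-1) = -5p - 1
  7p - 4 = -5p - 1  ⇒  12p = 3  ⇒  p = 1/4.
In a mixed equilibrium the incumbent is indifferent between Accommodate and Fight; this condition fixes q.
  the incumbent's payoff from Accommodate: q·(-3) + (1−q)·6 = -9q + 6
  the incumbent's payoff from Fight: q·4 + (1−q)·1 = 3q + 1
  -9q + 6 = 3q + 1  ⇒  -12q = -5  ⇒  q = 5/12.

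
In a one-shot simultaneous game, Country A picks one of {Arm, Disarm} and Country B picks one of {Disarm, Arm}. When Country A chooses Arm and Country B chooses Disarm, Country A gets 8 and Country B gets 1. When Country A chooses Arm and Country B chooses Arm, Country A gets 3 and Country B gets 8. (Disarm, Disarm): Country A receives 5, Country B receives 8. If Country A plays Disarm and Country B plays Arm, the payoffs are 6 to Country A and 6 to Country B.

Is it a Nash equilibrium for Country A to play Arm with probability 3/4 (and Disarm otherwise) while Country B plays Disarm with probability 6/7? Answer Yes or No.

Given Country A's mix p = 3/4, Country B's payoff from Disarm is 11/4 but from Arm is 15/2. Country B strictly prefers Arm, so Country B would not mix.
So the proposed profile is not a Nash equilibrium.

No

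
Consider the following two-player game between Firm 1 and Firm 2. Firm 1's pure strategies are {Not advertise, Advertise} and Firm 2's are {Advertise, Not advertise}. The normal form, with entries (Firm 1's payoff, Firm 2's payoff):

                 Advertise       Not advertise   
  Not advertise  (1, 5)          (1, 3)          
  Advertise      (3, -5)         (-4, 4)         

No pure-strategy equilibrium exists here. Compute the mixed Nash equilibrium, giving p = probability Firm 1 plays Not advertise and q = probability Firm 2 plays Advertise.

p = 9/11, q = 5/7

Firm 2's indifference between Advertise and Not advertise determines Firm 1's mixing probability p:
  Firm 2's expected payoff from Advertise: p·5 + (1−p)·(-5) = 10p - 5
  Firm 2's expected payoff from Not advertise: p·3 + (1−p)·4 = -p + 4
  10p - 5 = -p + 4  ⇒  11p = 9  ⇒  p = 9/11.
Firm 2's mix must leave Firm 1 indifferent between Not advertise and Advertise.
  Firm 1's payoff from Not advertise: q·1 + (1−q)·1 = 1
  Firm 1's payoff from Advertise: q·3 + (1−q)·(-4) = 7q - 4
  1 = 7q - 4  ⇒  -7q = -5  ⇒  q = 5/7.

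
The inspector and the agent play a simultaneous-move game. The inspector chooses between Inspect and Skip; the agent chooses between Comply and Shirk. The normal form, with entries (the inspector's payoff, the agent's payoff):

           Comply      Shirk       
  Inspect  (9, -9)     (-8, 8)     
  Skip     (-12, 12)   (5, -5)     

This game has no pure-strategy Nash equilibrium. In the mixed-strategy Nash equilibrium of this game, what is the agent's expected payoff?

3/2

In a mixed equilibrium the agent is indifferent between Comply and Shirk; this condition fixes p.
  the agent's expected payoff from Comply: p·(-9) + (1−p)·12 = -21p + 12
  the agent's expected payoff from Shirk: p·8 + (1−p)·(-5) = 13p - 5
  -21p + 12 = 13p - 5  ⇒  -34p = -17  ⇒  p = 1/2.
At equilibrium the agent is indifferent across columns, so the agent's payoff equals the payoff from Comply: (1/2)·(-9) + (1/2)·12 = 3/2.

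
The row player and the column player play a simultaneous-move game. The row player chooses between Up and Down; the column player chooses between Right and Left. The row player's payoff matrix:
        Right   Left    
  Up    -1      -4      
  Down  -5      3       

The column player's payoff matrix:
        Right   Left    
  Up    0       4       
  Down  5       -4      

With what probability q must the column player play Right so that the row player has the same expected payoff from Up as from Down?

q = 7/11

Set the row player's expected payoff from Up equal to that from Down:
  the row player's payoff from Up: q·(-1) + (1−q)·(-4) = 3q - 4
  the row player's payoff from Down: q·(-5) + (1−q)·3 = -8q + 3
  3q - 4 = -8q + 3  ⇒  11q = 7  ⇒  q = 7/11.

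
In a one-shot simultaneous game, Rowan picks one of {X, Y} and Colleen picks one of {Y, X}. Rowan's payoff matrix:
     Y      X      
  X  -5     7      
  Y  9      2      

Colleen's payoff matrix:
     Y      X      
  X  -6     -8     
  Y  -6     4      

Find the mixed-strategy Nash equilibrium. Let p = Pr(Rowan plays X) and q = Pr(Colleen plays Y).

p = 5/6, q = 5/19

For Colleen to be willing to mix, Colleen must be indifferent between Y and X, which pins down Rowan's mix.
  Colleen's payoff from Y: p·(-6) + (1−p)·(-6) = -6
  Colleen's payoff from X: p·(-8) + (1−p)·4 = -12p + 4
  -6 = -12p + 4  ⇒  12p = 10  ⇒  p = 5/6.
In a mixed equilibrium Rowan is indifferent between X and Y; this condition fixes q.
  Rowan's expected payoff from X: q·(-5) + (1−q)·7 = -12q + 7
  Rowan's expected payoff from Y: q·9 + (1−q)·2 = 7q + 2
  -12q + 7 = 7q + 2  ⇒  -19q = -5  ⇒  q = 5/19.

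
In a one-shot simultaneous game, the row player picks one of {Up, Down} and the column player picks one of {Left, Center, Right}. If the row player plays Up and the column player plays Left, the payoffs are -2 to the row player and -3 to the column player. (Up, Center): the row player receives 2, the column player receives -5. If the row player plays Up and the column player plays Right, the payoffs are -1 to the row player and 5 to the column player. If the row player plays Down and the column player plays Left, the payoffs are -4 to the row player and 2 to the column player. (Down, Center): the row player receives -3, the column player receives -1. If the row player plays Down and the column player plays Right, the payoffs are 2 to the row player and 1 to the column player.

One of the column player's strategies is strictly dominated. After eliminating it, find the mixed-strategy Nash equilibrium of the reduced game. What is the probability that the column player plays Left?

The column player's strategy Center is strictly dominated by Left: -3 > -5 and 2 > -1. Eliminate Center.
In a mixed equilibrium the row player is indifferent between Up and Down; this condition fixes q.
  the row player's expected payoff from Up: q·(-2) + (1−q)·(-1) = -q - 1
  the row player's expected payoff from Down: q·(-4) + (1−q)·2 = -6q + 2
  -q - 1 = -6q + 2  ⇒  5q = 3  ⇒  q = 3/5.

q = 3/5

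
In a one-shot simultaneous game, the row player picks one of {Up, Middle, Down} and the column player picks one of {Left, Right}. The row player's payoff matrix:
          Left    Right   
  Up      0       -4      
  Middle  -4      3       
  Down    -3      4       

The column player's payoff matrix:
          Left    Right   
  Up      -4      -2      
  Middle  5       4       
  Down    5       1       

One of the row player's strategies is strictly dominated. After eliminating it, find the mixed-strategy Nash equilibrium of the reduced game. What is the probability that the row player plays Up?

The row player's strategy Middle is strictly dominated by Down: -3 > -4 and 4 > 3. Eliminate Middle.
The column player's indifference between Left and Right determines the row player's mixing probability p:
  the column player's payoff to Left: p·(-4) + (1−p)·5 = -9p + 5
  the column player's payoff to Right: p·(-2) + (1−p)·1 = -3p + 1
  -9p + 5 = -3p + 1  ⇒  -6p = -4  ⇒  p = 2/3.

p = 2/3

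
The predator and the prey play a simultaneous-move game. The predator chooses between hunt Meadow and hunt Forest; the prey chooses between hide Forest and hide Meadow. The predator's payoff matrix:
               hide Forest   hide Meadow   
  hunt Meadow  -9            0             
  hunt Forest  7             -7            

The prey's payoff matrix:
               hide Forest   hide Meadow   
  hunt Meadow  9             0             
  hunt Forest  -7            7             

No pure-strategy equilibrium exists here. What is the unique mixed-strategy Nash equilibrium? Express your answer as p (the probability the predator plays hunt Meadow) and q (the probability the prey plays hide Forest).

Set the prey's expected payoff from hide Forest equal to that from hide Meadow:
  the prey's payoff to hide Forest: p·9 + (1−p)·(-7) = 16p - 7
  the prey's payoff to hide Meadow: p·0 + (1−p)·7 = -7p + 7
  16p - 7 = -7p + 7  ⇒  23p = 14  ⇒  p = 14/23.
For the predator to be willing to mix, the predator must be indifferent between hunt Meadow and hunt Forest, which pins down the prey's mix.
  the predator's payoff to hunt Meadow: q·(-9) + (1−q)·0 = -9q
  the predator's payoff to hunt Forest: q·7 + (1−q)·(-7) = 14q - 7
  -9q = 14q - 7  ⇒  -23q = -7  ⇒  q = 7/23.

p = 14/23, q = 7/23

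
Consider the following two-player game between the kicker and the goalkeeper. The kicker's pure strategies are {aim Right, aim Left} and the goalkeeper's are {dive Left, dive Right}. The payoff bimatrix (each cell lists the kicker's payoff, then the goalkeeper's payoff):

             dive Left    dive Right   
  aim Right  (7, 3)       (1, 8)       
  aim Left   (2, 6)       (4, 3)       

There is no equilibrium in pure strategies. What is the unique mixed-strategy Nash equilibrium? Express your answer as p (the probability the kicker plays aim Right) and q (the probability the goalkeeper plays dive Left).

p = 3/8, q = 3/8

The kicker's mix must leave the goalkeeper indifferent between dive Left and dive Right.
  the goalkeeper's expected payoff from dive Left: p·3 + (1−p)·6 = -3p + 6
  the goalkeeper's expected payoff from dive Right: p·8 + (1−p)·3 = 5p + 3
  -3p + 6 = 5p + 3  ⇒  -8p = -3  ⇒  p = 3/8.
For the kicker to be willing to mix, the kicker must be indifferent between aim Right and aim Left, which pins down the goalkeeper's mix.
  the kicker's payoff to aim Right: q·7 + (1−q)·1 = 6q + 1
  the kicker's payoff to aim Left: q·2 + (1−q)·4 = -2q + 4
  6q + 1 = -2q + 4  ⇒  8q = 3  ⇒  q = 3/8.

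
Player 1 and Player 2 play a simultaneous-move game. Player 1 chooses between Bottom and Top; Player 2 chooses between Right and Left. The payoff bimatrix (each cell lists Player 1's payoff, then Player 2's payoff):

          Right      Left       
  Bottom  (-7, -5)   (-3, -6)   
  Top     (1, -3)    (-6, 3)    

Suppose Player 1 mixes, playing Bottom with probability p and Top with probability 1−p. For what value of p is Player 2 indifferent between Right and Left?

In a mixed equilibrium Player 2 is indifferent between Right and Left; this condition fixes p.
  Player 2's expected payoff from Right: p·(-5) + (1−p)·(-3) = -2p - 3
  Player 2's expected payoff from Left: p·(-6) + (1−p)·3 = -9p + 3
  -2p - 3 = -9p + 3  ⇒  7p = 6  ⇒  p = 6/7.

p = 6/7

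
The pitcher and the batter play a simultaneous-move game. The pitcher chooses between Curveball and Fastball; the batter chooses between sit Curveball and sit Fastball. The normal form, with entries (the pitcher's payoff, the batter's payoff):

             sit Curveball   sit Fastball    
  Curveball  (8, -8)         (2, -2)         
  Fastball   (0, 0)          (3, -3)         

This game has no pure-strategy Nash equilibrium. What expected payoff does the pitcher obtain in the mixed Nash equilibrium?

8/3

Set the pitcher's expected payoff from Curveball equal to that from Fastball:
  the pitcher's expected payoff from Curveball: q·8 + (1−q)·2 = 6q + 2
  the pitcher's expected payoff from Fastball: q·0 + (1−q)·3 = -3q + 3
  6q + 2 = -3q + 3  ⇒  9q = 1  ⇒  q = 1/9.
At equilibrium the pitcher is indifferent across rows, so the pitcher's payoff equals the payoff from Curveball: (1/9)·8 + (8/9)·2 = 8/3.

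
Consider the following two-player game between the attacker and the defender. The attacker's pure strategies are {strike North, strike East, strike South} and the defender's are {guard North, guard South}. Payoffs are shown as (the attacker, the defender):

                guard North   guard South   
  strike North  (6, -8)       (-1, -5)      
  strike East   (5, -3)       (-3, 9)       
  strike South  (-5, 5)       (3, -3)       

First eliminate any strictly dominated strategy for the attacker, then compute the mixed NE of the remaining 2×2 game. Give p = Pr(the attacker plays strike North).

The attacker's strategy strike East is strictly dominated by strike North: 6 > 5 and -1 > -3. Eliminate strike East.
The defender's indifference between guard North and guard South determines the attacker's mixing probability p:
  the defender's expected payoff from guard North: p·(-8) + (1−p)·5 = -13p + 5
  the defender's expected payoff from guard South: p·(-5) + (1−p)·(-3) = -2p - 3
  -13p + 5 = -2p - 3  ⇒  -11p = -8  ⇒  p = 8/11.

p = 8/11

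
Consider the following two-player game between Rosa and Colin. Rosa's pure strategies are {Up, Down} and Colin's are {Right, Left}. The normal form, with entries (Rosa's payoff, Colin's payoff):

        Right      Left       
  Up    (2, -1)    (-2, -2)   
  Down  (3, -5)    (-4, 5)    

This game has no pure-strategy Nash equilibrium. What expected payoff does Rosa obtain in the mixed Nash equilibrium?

Colin's mix must leave Rosa indifferent between Up and Down.
  Rosa's payoff to Up: q·2 + (1−q)·(-2) = 4q - 2
  Rosa's payoff to Down: q·3 + (1−q)·(-4) = 7q - 4
  4q - 2 = 7q - 4  ⇒  -3q = -2  ⇒  q = 2/3.
At equilibrium Rosa is indifferent across rows, so Rosa's payoff equals the payoff from Up: (2/3)·2 + (1/3)·(-2) = 2/3.

2/3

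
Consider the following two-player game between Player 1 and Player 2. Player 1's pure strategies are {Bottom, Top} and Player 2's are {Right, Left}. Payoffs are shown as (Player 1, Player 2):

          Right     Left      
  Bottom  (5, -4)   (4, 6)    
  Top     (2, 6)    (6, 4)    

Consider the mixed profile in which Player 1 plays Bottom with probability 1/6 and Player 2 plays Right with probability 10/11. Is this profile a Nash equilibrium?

Given Player 2's mix q = 10/11, Player 1's payoff from Bottom is 54/11 but from Top is 26/11. Player 1 strictly prefers Bottom, so Player 1 would not mix.
So the proposed profile is not a Nash equilibrium.

No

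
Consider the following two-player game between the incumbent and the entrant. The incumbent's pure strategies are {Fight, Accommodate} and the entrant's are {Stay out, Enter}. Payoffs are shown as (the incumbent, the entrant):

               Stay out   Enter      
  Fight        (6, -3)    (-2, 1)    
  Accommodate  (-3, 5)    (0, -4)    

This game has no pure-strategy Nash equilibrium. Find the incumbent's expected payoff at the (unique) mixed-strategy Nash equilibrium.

-6/11

The entrant's mix must leave the incumbent indifferent between Fight and Accommodate.
  the incumbent's payoff to Fight: q·6 + (1−q)·(-2) = 8q - 2
  the incumbent's payoff to Accommodate: q·(-3) + (1−q)·0 = -3q
  8q - 2 = -3q  ⇒  11q = 2  ⇒  q = 2/11.
At equilibrium the incumbent is indifferent across rows, so the incumbent's payoff equals the payoff from Fight: (2/11)·6 + (9/11)·(-2) = -6/11.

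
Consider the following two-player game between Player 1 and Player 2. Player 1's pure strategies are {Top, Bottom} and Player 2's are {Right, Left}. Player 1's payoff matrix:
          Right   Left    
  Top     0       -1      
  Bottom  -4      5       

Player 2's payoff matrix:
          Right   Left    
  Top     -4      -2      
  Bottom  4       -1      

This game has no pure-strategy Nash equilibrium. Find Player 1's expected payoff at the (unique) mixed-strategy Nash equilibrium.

-2/5

For Player 1 to be willing to mix, Player 1 must be indifferent between Top and Bottom, which pins down Player 2's mix.
  Player 1's expected payoff from Top: q·0 + (1−q)·(-1) = q - 1
  Player 1's expected payoff from Bottom: q·(-4) + (1−q)·5 = -9q + 5
  q - 1 = -9q + 5  ⇒  10q = 6  ⇒  q = 3/5.
At equilibrium Player 1 is indifferent across rows, so Player 1's payoff equals the payoff from Top: (3/5)·0 + (2/5)·(-1) = -2/5.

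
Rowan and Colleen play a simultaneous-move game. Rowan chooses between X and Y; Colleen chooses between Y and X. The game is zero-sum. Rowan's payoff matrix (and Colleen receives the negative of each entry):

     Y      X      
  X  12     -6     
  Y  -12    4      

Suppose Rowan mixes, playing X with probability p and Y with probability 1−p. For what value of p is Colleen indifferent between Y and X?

p = 8/17

Set Colleen's expected payoff from Y equal to that from X:
  Colleen's expected payoff from Y: p·(-12) + (1−p)·12 = -24p + 12
  Colleen's expected payoff from X: p·6 + (1−p)·(-4) = 10p - 4
  -24p + 12 = 10p - 4  ⇒  -34p = -16  ⇒  p = 8/17.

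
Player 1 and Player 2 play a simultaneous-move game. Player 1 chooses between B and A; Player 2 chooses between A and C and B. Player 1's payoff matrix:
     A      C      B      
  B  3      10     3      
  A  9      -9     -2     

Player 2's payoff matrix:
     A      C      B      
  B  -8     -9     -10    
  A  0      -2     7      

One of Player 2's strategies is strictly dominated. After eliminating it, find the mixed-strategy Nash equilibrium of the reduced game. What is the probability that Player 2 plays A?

q = 5/11

Player 2's strategy C is strictly dominated by A: -8 > -9 and 0 > -2. Eliminate C.
For Player 1 to be willing to mix, Player 1 must be indifferent between B and A, which pins down Player 2's mix.
  Player 1's expected payoff from B: q·3 + (1−q)·3 = 3
  Player 1's expected payoff from A: q·9 + (1−q)·(-2) = 11q - 2
  3 = 11q - 2  ⇒  -11q = -5  ⇒  q = 5/11.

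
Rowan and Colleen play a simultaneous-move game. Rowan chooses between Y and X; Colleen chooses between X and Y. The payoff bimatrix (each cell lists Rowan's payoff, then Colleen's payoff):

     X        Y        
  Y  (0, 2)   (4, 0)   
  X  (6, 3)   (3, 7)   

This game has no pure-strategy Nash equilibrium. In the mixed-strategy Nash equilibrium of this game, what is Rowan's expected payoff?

In a mixed equilibrium Rowan is indifferent between Y and X; this condition fixes q.
  Rowan's payoff from Y: q·0 + (1−q)·4 = -4q + 4
  Rowan's payoff from X: q·6 + (1−q)·3 = 3q + 3
  -4q + 4 = 3q + 3  ⇒  -7q = -1  ⇒  q = 1/7.
At equilibrium Rowan is indifferent across rows, so Rowan's payoff equals the payoff from Y: (1/7)·0 + (6/7)·4 = 24/7.

24/7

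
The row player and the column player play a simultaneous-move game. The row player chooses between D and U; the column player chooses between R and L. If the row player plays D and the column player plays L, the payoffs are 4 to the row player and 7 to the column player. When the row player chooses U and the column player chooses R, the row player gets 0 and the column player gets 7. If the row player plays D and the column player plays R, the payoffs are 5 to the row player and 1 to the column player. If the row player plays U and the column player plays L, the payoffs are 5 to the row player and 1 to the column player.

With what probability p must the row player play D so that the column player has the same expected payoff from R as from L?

p = 1/2

The column player's indifference between R and L determines the row player's mixing probability p:
  the column player's expected payoff from R: p·1 + (1−p)·7 = -6p + 7
  the column player's expected payoff from L: p·7 + (1−p)·1 = 6p + 1
  -6p + 7 = 6p + 1  ⇒  -12p = -6  ⇒  p = 1/2.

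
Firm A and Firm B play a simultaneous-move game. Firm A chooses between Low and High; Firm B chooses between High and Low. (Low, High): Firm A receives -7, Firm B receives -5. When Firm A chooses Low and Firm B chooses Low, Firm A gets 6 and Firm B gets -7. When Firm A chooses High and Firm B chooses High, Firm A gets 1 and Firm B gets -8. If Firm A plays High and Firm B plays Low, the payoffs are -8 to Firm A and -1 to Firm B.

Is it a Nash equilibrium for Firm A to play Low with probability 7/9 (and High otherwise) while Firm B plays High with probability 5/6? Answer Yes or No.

Given Firm B's mix q = 5/6, Firm A's payoff from Low is -29/6 but from High is -1/2. Firm A strictly prefers High, so Firm A would not mix.
So the proposed profile is not a Nash equilibrium.

No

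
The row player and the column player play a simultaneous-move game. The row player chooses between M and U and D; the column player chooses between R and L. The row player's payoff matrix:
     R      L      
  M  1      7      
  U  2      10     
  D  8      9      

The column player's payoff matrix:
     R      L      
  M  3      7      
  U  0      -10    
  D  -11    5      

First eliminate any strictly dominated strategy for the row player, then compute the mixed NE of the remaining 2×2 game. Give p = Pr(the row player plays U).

p = 8/13

The row player's strategy M is strictly dominated by U: 2 > 1 and 10 > 7. Eliminate M.
The column player's indifference between R and L determines the row player's mixing probability p:
  the column player's expected payoff from R: p·0 + (1−p)·(-11) = 11p - 11
  the column player's expected payoff from L: p·(-10) + (1−p)·5 = -15p + 5
  11p - 11 = -15p + 5  ⇒  26p = 16  ⇒  p = 8/13.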